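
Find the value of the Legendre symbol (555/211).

Euler's criterion: (555/211) ≡ 133^105 (mod 211).
133^2 ≡ 176 (mod 211)
133^4 ≡ 170 (mod 211)
133^8 ≡ 204 (mod 211)
133^16 ≡ 49 (mod 211)
133^32 ≡ 80 (mod 211)
133^64 ≡ 70 (mod 211)
133^105 = 133^(64+32+8+1) ≡ 210 (mod 211).
Result is 210 ≡ −1, so (555/211) = −1.

-1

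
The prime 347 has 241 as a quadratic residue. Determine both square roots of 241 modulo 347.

Since 347 ≡ 3 (mod 4), a square root of 241 is 241^((347+1)/4) = 241^87 mod 347.
Repeated squaring: 241^2≡132, 241^4≡74, 241^8≡271, 241^16≡224, 241^32≡208, 241^64≡236 (mod 347).
241^87 = 241^(64+16+4+2+1) ≡ 289 (mod 347).
Check: 289² = 83521 ≡ 241 (mod 347). The two roots are 58 and 289.

58, 289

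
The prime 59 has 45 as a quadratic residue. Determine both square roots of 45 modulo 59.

Since 59 ≡ 3 (mod 4), a square root of 45 is 45^((59+1)/4) = 45^15 mod 59.
Repeated squaring: 45^2≡19, 45^4≡7, 45^8≡49 (mod 59).
45^15 = 45^(8+4+2+1) ≡ 35 (mod 59).
Check: 35² = 1225 ≡ 45 (mod 59). The two roots are 24 and 35.

24, 35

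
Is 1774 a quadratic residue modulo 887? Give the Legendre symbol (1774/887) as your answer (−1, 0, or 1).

0

First reduce: 1774 ≡ 0 (mod 887).
Top reduces to 0: gcd > 1, so the symbol is 0.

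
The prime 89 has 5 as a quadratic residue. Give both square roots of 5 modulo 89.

19, 70

89 ≡ 1 (mod 4), so we find a root by search.
Trying successive values, 19² = 361 ≡ 5 (mod 89). The other root is 89 − 19 = 70.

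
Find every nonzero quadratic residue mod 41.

1 2 4 5 8 9 10 16 18 20 21 23 25 31 32 33 36 37 39 40

Square k = 1,…,20 (k and 41−k give the same square):
1²=1, 2²=4, 3²=9, 4²=16, 5²=25, 6²=36, 7²≡8, 8²≡23, 9²≡40, 10²≡18, 11²≡39, 12²≡21, 13²≡5, 14²≡32, 15²≡20, 16²≡10, 17²≡2, 18²≡37, 19²≡33, 20²≡31 (mod 41).
So the quadratic residues mod 41 are {1, 2, 4, 5, 8, 9, 10, 16, 18, 20, 21, 23, 25, 31, 32, 33, 36, 37, 39, 40}.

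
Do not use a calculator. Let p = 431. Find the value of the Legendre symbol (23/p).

1

Reciprocity: 23 ≡ 3 and 431 ≡ 3 (mod 4), so (23/431) = −(431/23).
Reduce top mod 23: now compute (17/23).
Reciprocity: 17 ≡ 1 and 23 ≡ 3 (mod 4), so (17/23) = +(23/17).
Reduce top mod 17: now compute (6/17).
Pull out 2: since 17 ≡ 1 (mod 8), (2/17) = +1.
Reciprocity: 3 ≡ 3 and 17 ≡ 1 (mod 4), so (3/17) = +(17/3).
Reduce top mod 3: now compute (2/3).
Pull out 2: since 3 ≡ 3 (mod 8), (2/3) = -1.
Reached (1/3) = 1. Collecting the sign flips along the way, the symbol is +1.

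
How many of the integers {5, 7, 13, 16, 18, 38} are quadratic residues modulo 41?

3

(5/41) = +1 → QR.
(7/41) = -1 → non-residue.
(13/41) = -1 → non-residue.
(16/41) = +1 → QR.
(18/41) = +1 → QR.
(38/41) = -1 → non-residue.
Total quadratic residues among the 6: 3.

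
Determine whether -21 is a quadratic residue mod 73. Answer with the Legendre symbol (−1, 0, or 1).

-1

Euler's criterion: (-21/73) ≡ 52^36 (mod 73).
52^2 ≡ 3 (mod 73)
52^4 ≡ 9 (mod 73)
52^8 ≡ 8 (mod 73)
52^16 ≡ 64 (mod 73)
52^32 ≡ 8 (mod 73)
52^36 = 52^(32+4) ≡ 72 (mod 73).
Result is 72 ≡ −1, so (-21/73) = −1.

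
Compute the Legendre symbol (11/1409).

Reciprocity: 11 ≡ 3 and 1409 ≡ 1 (mod 4), so (11/1409) = +(1409/11).
Reduce top mod 11: now compute (1/11).
Reached (1/11) = 1. Collecting the sign flips along the way, the symbol is +1.

1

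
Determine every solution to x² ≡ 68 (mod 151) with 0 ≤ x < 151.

70, 81

Since 151 ≡ 3 (mod 4), a square root of 68 is 68^((151+1)/4) = 68^38 mod 151.
Repeated squaring: 68^2≡94, 68^4≡78, 68^8≡44, 68^16≡124, 68^32≡125 (mod 151).
68^38 = 68^(32+4+2) ≡ 81 (mod 151).
Check: 81² = 6561 ≡ 68 (mod 151). The two roots are 70 and 81.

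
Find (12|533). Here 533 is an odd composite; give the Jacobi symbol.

Pull out 2^2: since 533 ≡ 5 (mod 8), (2/533) = -1, so (2/533)^2 = +1.
Reciprocity: 3 ≡ 3 and 533 ≡ 1 (mod 4), so (3/533) = +(533/3).
Reduce top mod 3: now compute (2/3).
Pull out 2: since 3 ≡ 3 (mod 8), (2/3) = -1.
Reached (1/3) = 1. Collecting the sign flips along the way, the symbol is -1.

-1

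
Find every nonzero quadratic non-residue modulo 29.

Square k = 1,…,14 (k and 29−k give the same square):
1²=1, 2²=4, 3²=9, 4²=16, 5²=25, 6²≡7, 7²≡20, 8²≡6, 9²≡23, 10²≡13, 11²≡5, 12²≡28, 13²≡24, 14²≡22 (mod 29).
The residues are {1, 4, 5, 6, 7, 9, 13, 16, 20, 22, 23, 24, 25, 28}; the non-residues are the remaining 14 nonzero classes.

2,3,8,10,11,12,14,15,17,18,19,21,26,27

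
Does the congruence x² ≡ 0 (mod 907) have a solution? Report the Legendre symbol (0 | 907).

0

Top reduces to 0: gcd > 1, so the symbol is 0.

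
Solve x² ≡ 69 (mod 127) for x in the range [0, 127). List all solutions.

Since 127 ≡ 3 (mod 4), a square root of 69 is 69^((127+1)/4) = 69^32 mod 127.
Repeated squaring: 69^2≡62, 69^4≡34, 69^8≡13, 69^16≡42, 69^32≡113 (mod 127).
69^32 = 69^(32) ≡ 113 (mod 127).
Check: 113² = 12769 ≡ 69 (mod 127). The two roots are 14 and 113.

14, 113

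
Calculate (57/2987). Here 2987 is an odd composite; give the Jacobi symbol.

Reciprocity: 57 ≡ 1 and 2987 ≡ 3 (mod 4), so (57/2987) = +(2987/57).
Reduce top mod 57: now compute (23/57).
Reciprocity: 23 ≡ 3 and 57 ≡ 1 (mod 4), so (23/57) = +(57/23).
Reduce top mod 23: now compute (11/23).
Reciprocity: 11 ≡ 3 and 23 ≡ 3 (mod 4), so (11/23) = −(23/11).
Reduce top mod 11: now compute (1/11).
Reached (1/11) = 1. Collecting the sign flips along the way, the symbol is -1.

-1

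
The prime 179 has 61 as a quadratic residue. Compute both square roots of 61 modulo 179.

47, 132

Since 179 ≡ 3 (mod 4), a square root of 61 is 61^((179+1)/4) = 61^45 mod 179.
Repeated squaring: 61^2≡141, 61^4≡12, 61^8≡144, 61^16≡151, 61^32≡68 (mod 179).
61^45 = 61^(32+8+4+1) ≡ 47 (mod 179).
Check: 47² = 2209 ≡ 61 (mod 179). The two roots are 47 and 132.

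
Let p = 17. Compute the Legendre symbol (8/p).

Euler's criterion: (8/17) ≡ 8^8 (mod 17).
8^2 ≡ 13 (mod 17)
8^4 ≡ 16 (mod 17)
8^8 ≡ 1 (mod 17)
8^8 = 8^(8) ≡ 1 (mod 17).
Result is 1, so (8/17) = 1.

1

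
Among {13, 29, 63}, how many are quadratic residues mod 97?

(13/97) = -1 → non-residue.
(29/97) = -1 → non-residue.
(63/97) = -1 → non-residue.
Total quadratic residues among the 3: 0.

0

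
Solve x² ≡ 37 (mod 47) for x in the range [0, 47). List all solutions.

15, 32

Since 47 ≡ 3 (mod 4), a square root of 37 is 37^((47+1)/4) = 37^12 mod 47.
Repeated squaring: 37^2≡6, 37^4≡36, 37^8≡27 (mod 47).
37^12 = 37^(8+4) ≡ 32 (mod 47).
Check: 32² = 1024 ≡ 37 (mod 47). The two roots are 15 and 32.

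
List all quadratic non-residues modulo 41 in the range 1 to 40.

3 6 7 11 12 13 14 15 17 19 22 24 26 27 28 29 30 34 35 38

Square k = 1,…,20 (k and 41−k give the same square):
1²=1, 2²=4, 3²=9, 4²=16, 5²=25, 6²=36, 7²≡8, 8²≡23, 9²≡40, 10²≡18, 11²≡39, 12²≡21, 13²≡5, 14²≡32, 15²≡20, 16²≡10, 17²≡2, 18²≡37, 19²≡33, 20²≡31 (mod 41).
The residues are {1, 2, 4, 5, 8, 9, 10, 16, 18, 20, 21, 23, 25, 31, 32, 33, 36, 37, 39, 40}; the non-residues are the remaining 20 nonzero classes.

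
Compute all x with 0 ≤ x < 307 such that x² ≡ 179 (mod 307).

57, 250

Since 307 ≡ 3 (mod 4), a square root of 179 is 179^((307+1)/4) = 179^77 mod 307.
Repeated squaring: 179^2≡113, 179^4≡182, 179^8≡275, 179^16≡103, 179^32≡171, 179^64≡76 (mod 307).
179^77 = 179^(64+8+4+1) ≡ 250 (mod 307).
Check: 250² = 62500 ≡ 179 (mod 307). The two roots are 57 and 250.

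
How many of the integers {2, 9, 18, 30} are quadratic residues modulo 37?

2

(2/37) = -1 → non-residue.
(9/37) = +1 → QR.
(18/37) = -1 → non-residue.
(30/37) = +1 → QR.
Total quadratic residues among the 4: 2.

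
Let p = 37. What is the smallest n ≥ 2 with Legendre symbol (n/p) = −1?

2

(2/37) = −1, so 2 is the smallest positive non-residue mod 37.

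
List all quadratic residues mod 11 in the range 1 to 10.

Square k = 1,…,5 (k and 11−k give the same square):
1²=1, 2²=4, 3²=9, 4²≡5, 5²≡3 (mod 11).
So the quadratic residues mod 11 are {1, 3, 4, 5, 9}.

1,3,4,5,9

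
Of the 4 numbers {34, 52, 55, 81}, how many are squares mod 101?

2

(34/101) = -1 → non-residue.
(52/101) = +1 → QR.
(55/101) = -1 → non-residue.
(81/101) = +1 → QR.
Total quadratic residues among the 4: 2.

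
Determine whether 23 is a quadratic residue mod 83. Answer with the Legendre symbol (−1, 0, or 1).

1

Euler's criterion: (23/83) ≡ 23^41 (mod 83).
23^2 ≡ 31 (mod 83)
23^4 ≡ 48 (mod 83)
23^8 ≡ 63 (mod 83)
23^16 ≡ 68 (mod 83)
23^32 ≡ 59 (mod 83)
23^41 = 23^(32+8+1) ≡ 1 (mod 83).
Result is 1, so (23/83) = 1.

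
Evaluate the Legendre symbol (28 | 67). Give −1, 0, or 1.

Euler's criterion: (28/67) ≡ 28^33 (mod 67).
28^2 ≡ 47 (mod 67)
28^4 ≡ 65 (mod 67)
28^8 ≡ 4 (mod 67)
28^16 ≡ 16 (mod 67)
28^32 ≡ 55 (mod 67)
28^33 = 28^(32+1) ≡ 66 (mod 67).
Result is 66 ≡ −1, so (28/67) = −1.

-1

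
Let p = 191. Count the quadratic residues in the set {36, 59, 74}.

(36/191) = +1 → QR.
(59/191) = +1 → QR.
(74/191) = -1 → non-residue.
Total quadratic residues among the 3: 2.

2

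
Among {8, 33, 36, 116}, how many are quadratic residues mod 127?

(8/127) = +1 → QR.
(33/127) = -1 → non-residue.
(36/127) = +1 → QR.
(116/127) = -1 → non-residue.
Total quadratic residues among the 4: 2.

2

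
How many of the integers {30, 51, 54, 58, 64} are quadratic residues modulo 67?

(30/67) = -1 → non-residue.
(51/67) = -1 → non-residue.
(54/67) = +1 → QR.
(58/67) = -1 → non-residue.
(64/67) = +1 → QR.
Total quadratic residues among the 5: 2.

2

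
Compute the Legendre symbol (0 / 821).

0

Top reduces to 0: gcd > 1, so the symbol is 0.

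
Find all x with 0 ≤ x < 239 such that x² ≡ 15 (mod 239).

60, 179

Since 239 ≡ 3 (mod 4), a square root of 15 is 15^((239+1)/4) = 15^60 mod 239.
Repeated squaring: 15^2≡225, 15^4≡196, 15^8≡176, 15^16≡145, 15^32≡232 (mod 239).
15^60 = 15^(32+16+8+4) ≡ 60 (mod 239).
Check: 60² = 3600 ≡ 15 (mod 239). The two roots are 60 and 179.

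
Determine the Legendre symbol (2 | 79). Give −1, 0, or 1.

1

Pull out 2: since 79 ≡ 7 (mod 8), (2/79) = +1.
Reached (1/79) = 1. Collecting the sign flips along the way, the symbol is +1.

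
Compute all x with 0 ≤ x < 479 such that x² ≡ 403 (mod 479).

95, 384

Since 479 ≡ 3 (mod 4), a square root of 403 is 403^((479+1)/4) = 403^120 mod 479.
Repeated squaring: 403^2≡28, 403^4≡305, 403^8≡99, 403^16≡221, 403^32≡462, 403^64≡289 (mod 479).
403^120 = 403^(64+32+16+8) ≡ 384 (mod 479).
Check: 384² = 147456 ≡ 403 (mod 479). The two roots are 95 and 384.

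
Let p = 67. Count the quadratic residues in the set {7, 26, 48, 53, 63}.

(7/67) = -1 → non-residue.
(26/67) = +1 → QR.
(48/67) = -1 → non-residue.
(53/67) = -1 → non-residue.
(63/67) = -1 → non-residue.
Total quadratic residues among the 5: 1.

1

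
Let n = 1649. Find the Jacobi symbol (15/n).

-1

Reciprocity: 15 ≡ 3 and 1649 ≡ 1 (mod 4), so (15/1649) = +(1649/15).
Reduce top mod 15: now compute (14/15).
Pull out 2: since 15 ≡ 7 (mod 8), (2/15) = +1.
Reciprocity: 7 ≡ 3 and 15 ≡ 3 (mod 4), so (7/15) = −(15/7).
Reduce top mod 7: now compute (1/7).
Reached (1/7) = 1. Collecting the sign flips along the way, the symbol is -1.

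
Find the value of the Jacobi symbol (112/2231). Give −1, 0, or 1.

Pull out 2^4: since 2231 ≡ 7 (mod 8), (2/2231) = +1, so (2/2231)^4 = +1.
Reciprocity: 7 ≡ 3 and 2231 ≡ 3 (mod 4), so (7/2231) = −(2231/7).
Reduce top mod 7: now compute (5/7).
Reciprocity: 5 ≡ 1 and 7 ≡ 3 (mod 4), so (5/7) = +(7/5).
Reduce top mod 5: now compute (2/5).
Pull out 2: since 5 ≡ 5 (mod 8), (2/5) = -1.
Reached (1/5) = 1. Collecting the sign flips along the way, the symbol is +1.

1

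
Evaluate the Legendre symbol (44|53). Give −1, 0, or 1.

1

Pull out 2^2: since 53 ≡ 5 (mod 8), (2/53) = -1, so (2/53)^2 = +1.
Reciprocity: 11 ≡ 3 and 53 ≡ 1 (mod 4), so (11/53) = +(53/11).
Reduce top mod 11: now compute (9/11).
Reciprocity: 9 ≡ 1 and 11 ≡ 3 (mod 4), so (9/11) = +(11/9).
Reduce top mod 9: now compute (2/9).
Pull out 2: since 9 ≡ 1 (mod 8), (2/9) = +1.
Reached (1/9) = 1. Collecting the sign flips along the way, the symbol is +1.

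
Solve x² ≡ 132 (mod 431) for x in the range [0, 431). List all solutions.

Since 431 ≡ 3 (mod 4), a square root of 132 is 132^((431+1)/4) = 132^108 mod 431.
Repeated squaring: 132^2≡184, 132^4≡238, 132^8≡183, 132^16≡302, 132^32≡263, 132^64≡209 (mod 431).
132^108 = 132^(64+32+8+4) ≡ 118 (mod 431).
Check: 118² = 13924 ≡ 132 (mod 431). The two roots are 118 and 313.

118, 313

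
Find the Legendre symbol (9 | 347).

Euler's criterion: (9/347) ≡ 9^173 (mod 347).
9^2 ≡ 81 (mod 347)
9^4 ≡ 315 (mod 347)
9^8 ≡ 330 (mod 347)
9^16 ≡ 289 (mod 347)
9^32 ≡ 241 (mod 347)
9^64 ≡ 132 (mod 347)
9^128 ≡ 74 (mod 347)
9^173 = 9^(128+32+8+4+1) ≡ 1 (mod 347).
Result is 1, so (9/347) = 1.

1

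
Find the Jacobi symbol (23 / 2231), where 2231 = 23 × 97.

0

Reciprocity: 23 ≡ 3 and 2231 ≡ 3 (mod 4), so (23/2231) = −(2231/23).
Reduce top mod 23: now compute (0/23).
Top reduces to 0: gcd > 1, so the symbol is 0.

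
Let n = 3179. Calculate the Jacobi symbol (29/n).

-1

Reciprocity: 29 ≡ 1 and 3179 ≡ 3 (mod 4), so (29/3179) = +(3179/29).
Reduce top mod 29: now compute (18/29).
Pull out 2: since 29 ≡ 5 (mod 8), (2/29) = -1.
Reciprocity: 9 ≡ 1 and 29 ≡ 1 (mod 4), so (9/29) = +(29/9).
Reduce top mod 9: now compute (2/9).
Pull out 2: since 9 ≡ 1 (mod 8), (2/9) = +1.
Reached (1/9) = 1. Collecting the sign flips along the way, the symbol is -1.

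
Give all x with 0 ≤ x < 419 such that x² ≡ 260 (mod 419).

Since 419 ≡ 3 (mod 4), a square root of 260 is 260^((419+1)/4) = 260^105 mod 419.
Repeated squaring: 260^2≡141, 260^4≡188, 260^8≡148, 260^16≡116, 260^32≡48, 260^64≡209 (mod 419).
260^105 = 260^(64+32+8+1) ≡ 375 (mod 419).
Check: 375² = 140625 ≡ 260 (mod 419). The two roots are 44 and 375.

44, 375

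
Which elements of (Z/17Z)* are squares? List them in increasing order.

Square k = 1,…,8 (k and 17−k give the same square):
1²=1, 2²=4, 3²=9, 4²=16, 5²≡8, 6²≡2, 7²≡15, 8²≡13 (mod 17).
So the quadratic residues mod 17 are {1, 2, 4, 8, 9, 13, 15, 16}.

1,2,4,8,9,13,15,16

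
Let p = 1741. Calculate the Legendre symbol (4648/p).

First reduce: 4648 ≡ 1166 (mod 1741).
Pull out 2: since 1741 ≡ 5 (mod 8), (2/1741) = -1.
Reciprocity: 583 ≡ 3 and 1741 ≡ 1 (mod 4), so (583/1741) = +(1741/583).
Reduce top mod 583: now compute (575/583).
Reciprocity: 575 ≡ 3 and 583 ≡ 3 (mod 4), so (575/583) = −(583/575).
Reduce top mod 575: now compute (8/575).
Pull out 2^3: since 575 ≡ 7 (mod 8), (2/575) = +1, so (2/575)^3 = +1.
Reached (1/575) = 1. Collecting the sign flips along the way, the symbol is +1.

1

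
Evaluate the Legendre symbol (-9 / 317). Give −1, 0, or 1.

Euler's criterion: (-9/317) ≡ 308^158 (mod 317).
308^2 ≡ 81 (mod 317)
308^4 ≡ 221 (mod 317)
308^8 ≡ 23 (mod 317)
308^16 ≡ 212 (mod 317)
308^32 ≡ 247 (mod 317)
308^64 ≡ 145 (mod 317)
308^128 ≡ 103 (mod 317)
308^158 = 308^(128+16+8+4+2) ≡ 1 (mod 317).
Result is 1, so (-9/317) = 1.

1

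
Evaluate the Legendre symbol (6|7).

Pull out 2: since 7 ≡ 7 (mod 8), (2/7) = +1.
Reciprocity: 3 ≡ 3 and 7 ≡ 3 (mod 4), so (3/7) = −(7/3).
Reduce top mod 3: now compute (1/3).
Reached (1/3) = 1. Collecting the sign flips along the way, the symbol is -1.

-1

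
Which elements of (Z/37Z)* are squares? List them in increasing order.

1,3,4,7,9,10,11,12,16,21,25,26,27,28,30,33,34,36

Square k = 1,…,18 (k and 37−k give the same square):
1²=1, 2²=4, 3²=9, 4²=16, 5²=25, 6²=36, 7²≡12, 8²≡27, 9²≡7, 10²≡26, 11²≡10, 12²≡33, 13²≡21, 14²≡11, 15²≡3, 16²≡34, 17²≡30, 18²≡28 (mod 37).
So the quadratic residues mod 37 are {1, 3, 4, 7, 9, 10, 11, 12, 16, 21, 25, 26, 27, 28, 30, 33, 34, 36}.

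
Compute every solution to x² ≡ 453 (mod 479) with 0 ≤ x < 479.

211, 268

Since 479 ≡ 3 (mod 4), a square root of 453 is 453^((479+1)/4) = 453^120 mod 479.
Repeated squaring: 453^2≡197, 453^4≡10, 453^8≡100, 453^16≡420, 453^32≡128, 453^64≡98 (mod 479).
453^120 = 453^(64+32+16+8) ≡ 211 (mod 479).
Check: 211² = 44521 ≡ 453 (mod 479). The two roots are 211 and 268.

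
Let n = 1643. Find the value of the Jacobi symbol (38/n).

1

Pull out 2: since 1643 ≡ 3 (mod 8), (2/1643) = -1.
Reciprocity: 19 ≡ 3 and 1643 ≡ 3 (mod 4), so (19/1643) = −(1643/19).
Reduce top mod 19: now compute (9/19).
Reciprocity: 9 ≡ 1 and 19 ≡ 3 (mod 4), so (9/19) = +(19/9).
Reduce top mod 9: now compute (1/9).
Reached (1/9) = 1. Collecting the sign flips along the way, the symbol is +1.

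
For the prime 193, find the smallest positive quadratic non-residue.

(2/193) = +1, so 2 is a residue.
(3/193) = +1, so 3 is a residue.
(4/193) = +1, so 4 is a residue.
(5/193) = −1, so 5 is the smallest positive non-residue mod 193.

5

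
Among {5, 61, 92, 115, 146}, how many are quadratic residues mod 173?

(5/173) = -1 → non-residue.
(61/173) = -1 → non-residue.
(92/173) = +1 → QR.
(115/173) = -1 → non-residue.
(146/173) = -1 → non-residue.
Total quadratic residues among the 5: 1.

1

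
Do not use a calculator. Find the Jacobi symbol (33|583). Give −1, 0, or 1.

Reciprocity: 33 ≡ 1 and 583 ≡ 3 (mod 4), so (33/583) = +(583/33).
Reduce top mod 33: now compute (22/33).
Pull out 2: since 33 ≡ 1 (mod 8), (2/33) = +1.
Reciprocity: 11 ≡ 3 and 33 ≡ 1 (mod 4), so (11/33) = +(33/11).
Reduce top mod 11: now compute (0/11).
Top reduces to 0: gcd > 1, so the symbol is 0.

0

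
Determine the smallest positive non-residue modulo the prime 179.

2

(2/179) = −1, so 2 is the smallest positive non-residue mod 179.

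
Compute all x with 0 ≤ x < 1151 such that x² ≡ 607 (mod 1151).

Since 1151 ≡ 3 (mod 4), a square root of 607 is 607^((1151+1)/4) = 607^288 mod 1151.
Repeated squaring: 607^2≡129, 607^4≡527, 607^8≡338, 607^16≡295, 607^32≡700, 607^64≡825, 607^128≡384, 607^256≡128 (mod 1151).
607^288 = 607^(256+32) ≡ 973 (mod 1151).
Check: 973² = 946729 ≡ 607 (mod 1151). The two roots are 178 and 973.

178, 973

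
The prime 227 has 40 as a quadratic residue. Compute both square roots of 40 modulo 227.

99, 128

Since 227 ≡ 3 (mod 4), a square root of 40 is 40^((227+1)/4) = 40^57 mod 227.
Repeated squaring: 40^2≡11, 40^4≡121, 40^8≡113, 40^16≡57, 40^32≡71 (mod 227).
40^57 = 40^(32+16+8+1) ≡ 99 (mod 227).
Check: 99² = 9801 ≡ 40 (mod 227). The two roots are 99 and 128.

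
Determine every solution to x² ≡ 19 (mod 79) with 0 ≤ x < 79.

16, 63

Since 79 ≡ 3 (mod 4), a square root of 19 is 19^((79+1)/4) = 19^20 mod 79.
Repeated squaring: 19^2≡45, 19^4≡50, 19^8≡51, 19^16≡73 (mod 79).
19^20 = 19^(16+4) ≡ 16 (mod 79).
Check: 16² = 256 ≡ 19 (mod 79). The two roots are 16 and 63.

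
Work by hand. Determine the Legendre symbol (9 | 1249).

Reciprocity: 9 ≡ 1 and 1249 ≡ 1 (mod 4), so (9/1249) = +(1249/9).
Reduce top mod 9: now compute (7/9).
Reciprocity: 7 ≡ 3 and 9 ≡ 1 (mod 4), so (7/9) = +(9/7).
Reduce top mod 7: now compute (2/7).
Pull out 2: since 7 ≡ 7 (mod 8), (2/7) = +1.
Reached (1/7) = 1. Collecting the sign flips along the way, the symbol is +1.

1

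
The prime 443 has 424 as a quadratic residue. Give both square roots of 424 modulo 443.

Since 443 ≡ 3 (mod 4), a square root of 424 is 424^((443+1)/4) = 424^111 mod 443.
Repeated squaring: 424^2≡361, 424^4≡79, 424^8≡39, 424^16≡192, 424^32≡95, 424^64≡165 (mod 443).
424^111 = 424^(64+32+8+4+2+1) ≡ 194 (mod 443).
Check: 194² = 37636 ≡ 424 (mod 443). The two roots are 194 and 249.

194, 249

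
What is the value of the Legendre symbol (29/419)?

Euler's criterion: (29/419) ≡ 29^209 (mod 419).
29^2 ≡ 3 (mod 419)
29^4 ≡ 9 (mod 419)
29^8 ≡ 81 (mod 419)
29^16 ≡ 276 (mod 419)
29^32 ≡ 337 (mod 419)
29^64 ≡ 20 (mod 419)
29^128 ≡ 400 (mod 419)
29^209 = 29^(128+64+16+1) ≡ 1 (mod 419).
Result is 1, so (29/419) = 1.

1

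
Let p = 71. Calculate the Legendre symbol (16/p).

1

Euler's criterion: (16/71) ≡ 16^35 (mod 71).
16^2 ≡ 43 (mod 71)
16^4 ≡ 3 (mod 71)
16^8 ≡ 9 (mod 71)
16^16 ≡ 10 (mod 71)
16^32 ≡ 29 (mod 71)
16^35 = 16^(32+2+1) ≡ 1 (mod 71).
Result is 1, so (16/71) = 1.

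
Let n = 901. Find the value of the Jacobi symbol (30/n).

Pull out 2: since 901 ≡ 5 (mod 8), (2/901) = -1.
Reciprocity: 15 ≡ 3 and 901 ≡ 1 (mod 4), so (15/901) = +(901/15).
Reduce top mod 15: now compute (1/15).
Reached (1/15) = 1. Collecting the sign flips along the way, the symbol is -1.

-1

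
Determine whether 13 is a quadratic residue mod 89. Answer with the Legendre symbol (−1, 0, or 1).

Euler's criterion: (13/89) ≡ 13^44 (mod 89).
13^2 ≡ 80 (mod 89)
13^4 ≡ 81 (mod 89)
13^8 ≡ 64 (mod 89)
13^16 ≡ 2 (mod 89)
13^32 ≡ 4 (mod 89)
13^44 = 13^(32+8+4) ≡ 88 (mod 89).
Result is 88 ≡ −1, so (13/89) = −1.

-1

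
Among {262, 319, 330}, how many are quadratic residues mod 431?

2

(262/431) = -1 → non-residue.
(319/431) = +1 → QR.
(330/431) = +1 → QR.
Total quadratic residues among the 3: 2.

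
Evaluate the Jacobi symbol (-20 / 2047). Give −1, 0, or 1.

First reduce: -20 ≡ 2027 (mod 2047).
Reciprocity: 2027 ≡ 3 and 2047 ≡ 3 (mod 4), so (2027/2047) = −(2047/2027).
Reduce top mod 2027: now compute (20/2027).
Pull out 2^2: since 2027 ≡ 3 (mod 8), (2/2027) = -1, so (2/2027)^2 = +1.
Reciprocity: 5 ≡ 1 and 2027 ≡ 3 (mod 4), so (5/2027) = +(2027/5).
Reduce top mod 5: now compute (2/5).
Pull out 2: since 5 ≡ 5 (mod 8), (2/5) = -1.
Reached (1/5) = 1. Collecting the sign flips along the way, the symbol is +1.

1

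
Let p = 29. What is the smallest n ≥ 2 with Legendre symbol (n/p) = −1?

(2/29) = −1, so 2 is the smallest positive non-residue mod 29.

2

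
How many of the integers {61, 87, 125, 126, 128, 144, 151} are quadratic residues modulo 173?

(61/173) = -1 → non-residue.
(87/173) = -1 → non-residue.
(125/173) = -1 → non-residue.
(126/173) = +1 → QR.
(128/173) = -1 → non-residue.
(144/173) = +1 → QR.
(151/173) = +1 → QR.
Total quadratic residues among the 7: 3.

3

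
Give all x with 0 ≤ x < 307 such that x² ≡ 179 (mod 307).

Since 307 ≡ 3 (mod 4), a square root of 179 is 179^((307+1)/4) = 179^77 mod 307.
Repeated squaring: 179^2≡113, 179^4≡182, 179^8≡275, 179^16≡103, 179^32≡171, 179^64≡76 (mod 307).
179^77 = 179^(64+8+4+1) ≡ 250 (mod 307).
Check: 250² = 62500 ≡ 179 (mod 307). The two roots are 57 and 250.

57, 250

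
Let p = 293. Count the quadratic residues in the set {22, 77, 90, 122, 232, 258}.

5

(22/293) = +1 → QR.
(77/293) = +1 → QR.
(90/293) = +1 → QR.
(122/293) = -1 → non-residue.
(232/293) = +1 → QR.
(258/293) = +1 → QR.
Total quadratic residues among the 6: 5.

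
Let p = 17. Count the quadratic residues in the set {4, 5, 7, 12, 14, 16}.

2

(4/17) = +1 → QR.
(5/17) = -1 → non-residue.
(7/17) = -1 → non-residue.
(12/17) = -1 → non-residue.
(14/17) = -1 → non-residue.
(16/17) = +1 → QR.
Total quadratic residues among the 6: 2.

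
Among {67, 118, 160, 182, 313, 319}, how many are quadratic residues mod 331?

(67/331) = +1 → QR.
(118/331) = +1 → QR.
(160/331) = -1 → non-residue.
(182/331) = -1 → non-residue.
(313/331) = +1 → QR.
(319/331) = +1 → QR.
Total quadratic residues among the 6: 4.

4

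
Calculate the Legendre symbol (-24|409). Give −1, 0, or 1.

First reduce: -24 ≡ 385 (mod 409).
Reciprocity: 385 ≡ 1 and 409 ≡ 1 (mod 4), so (385/409) = +(409/385).
Reduce top mod 385: now compute (24/385).
Pull out 2^3: since 385 ≡ 1 (mod 8), (2/385) = +1, so (2/385)^3 = +1.
Reciprocity: 3 ≡ 3 and 385 ≡ 1 (mod 4), so (3/385) = +(385/3).
Reduce top mod 3: now compute (1/3).
Reached (1/3) = 1. Collecting the sign flips along the way, the symbol is +1.

1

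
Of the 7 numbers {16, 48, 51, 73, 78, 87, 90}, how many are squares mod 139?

(16/139) = +1 → QR.
(48/139) = -1 → non-residue.
(51/139) = +1 → QR.
(73/139) = -1 → non-residue.
(78/139) = +1 → QR.
(87/139) = -1 → non-residue.
(90/139) = -1 → non-residue.
Total quadratic residues among the 7: 3.

3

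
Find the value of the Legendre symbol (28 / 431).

Euler's criterion: (28/431) ≡ 28^215 (mod 431).
28^2 ≡ 353 (mod 431)
28^4 ≡ 50 (mod 431)
28^8 ≡ 345 (mod 431)
28^16 ≡ 69 (mod 431)
28^32 ≡ 20 (mod 431)
28^64 ≡ 400 (mod 431)
28^128 ≡ 99 (mod 431)
28^215 = 28^(128+64+16+4+2+1) ≡ 430 (mod 431).
Result is 430 ≡ −1, so (28/431) = −1.

-1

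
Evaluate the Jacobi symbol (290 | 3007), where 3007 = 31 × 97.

-1

Pull out 2: since 3007 ≡ 7 (mod 8), (2/3007) = +1.
Reciprocity: 145 ≡ 1 and 3007 ≡ 3 (mod 4), so (145/3007) = +(3007/145).
Reduce top mod 145: now compute (107/145).
Reciprocity: 107 ≡ 3 and 145 ≡ 1 (mod 4), so (107/145) = +(145/107).
Reduce top mod 107: now compute (38/107).
Pull out 2: since 107 ≡ 3 (mod 8), (2/107) = -1.
Reciprocity: 19 ≡ 3 and 107 ≡ 3 (mod 4), so (19/107) = −(107/19).
Reduce top mod 19: now compute (12/19).
Pull out 2^2: since 19 ≡ 3 (mod 8), (2/19) = -1, so (2/19)^2 = +1.
Reciprocity: 3 ≡ 3 and 19 ≡ 3 (mod 4), so (3/19) = −(19/3).
Reduce top mod 3: now compute (1/3).
Reached (1/3) = 1. Collecting the sign flips along the way, the symbol is -1.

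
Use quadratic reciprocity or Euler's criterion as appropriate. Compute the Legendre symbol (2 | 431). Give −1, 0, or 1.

1

Pull out 2: since 431 ≡ 7 (mod 8), (2/431) = +1.
Reached (1/431) = 1. Collecting the sign flips along the way, the symbol is +1.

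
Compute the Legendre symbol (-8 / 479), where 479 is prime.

First reduce: -8 ≡ 471 (mod 479).
Reciprocity: 471 ≡ 3 and 479 ≡ 3 (mod 4), so (471/479) = −(479/471).
Reduce top mod 471: now compute (8/471).
Pull out 2^3: since 471 ≡ 7 (mod 8), (2/471) = +1, so (2/471)^3 = +1.
Reached (1/471) = 1. Collecting the sign flips along the way, the symbol is -1.

-1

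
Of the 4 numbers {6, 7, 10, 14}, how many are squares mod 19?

(6/19) = +1 → QR.
(7/19) = +1 → QR.
(10/19) = -1 → non-residue.
(14/19) = -1 → non-residue.
Total quadratic residues among the 4: 2.

2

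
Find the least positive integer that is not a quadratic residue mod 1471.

(2/1471) = +1, so 2 is a residue.
(3/1471) = −1, so 3 is the smallest positive non-residue mod 1471.

3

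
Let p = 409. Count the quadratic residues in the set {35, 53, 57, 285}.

1

(35/409) = -1 → non-residue.
(53/409) = +1 → QR.
(57/409) = -1 → non-residue.
(285/409) = -1 → non-residue.
Total quadratic residues among the 4: 1.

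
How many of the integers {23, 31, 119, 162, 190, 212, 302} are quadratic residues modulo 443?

0

(23/443) = -1 → non-residue.
(31/443) = -1 → non-residue.
(119/443) = -1 → non-residue.
(162/443) = -1 → non-residue.
(190/443) = -1 → non-residue.
(212/443) = -1 → non-residue.
(302/443) = -1 → non-residue.
Total quadratic residues among the 7: 0.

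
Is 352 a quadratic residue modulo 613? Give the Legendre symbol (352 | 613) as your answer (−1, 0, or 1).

1

Euler's criterion: (352/613) ≡ 352^306 (mod 613).
352^2 ≡ 78 (mod 613)
352^4 ≡ 567 (mod 613)
352^8 ≡ 277 (mod 613)
352^16 ≡ 104 (mod 613)
352^32 ≡ 395 (mod 613)
352^64 ≡ 323 (mod 613)
352^128 ≡ 119 (mod 613)
352^256 ≡ 62 (mod 613)
352^306 = 352^(256+32+16+2) ≡ 1 (mod 613).
Result is 1, so (352/613) = 1.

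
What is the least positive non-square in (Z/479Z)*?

13

(2/479) = +1, so 2 is a residue.
(3/479) = +1, so 3 is a residue.
(4/479) = +1, so 4 is a residue.
(5/479) = +1, so 5 is a residue.
(6/479) = +1, so 6 is a residue.
(7/479) = +1, so 7 is a residue.
(8/479) = +1, so 8 is a residue.
(9/479) = +1, so 9 is a residue.
(10/479) = +1, so 10 is a residue.
(11/479) = +1, so 11 is a residue.
(12/479) = +1, so 12 is a residue.
(13/479) = −1, so 13 is the smallest positive non-residue mod 479.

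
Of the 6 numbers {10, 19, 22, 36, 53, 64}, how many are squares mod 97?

(10/97) = -1 → non-residue.
(19/97) = -1 → non-residue.
(22/97) = +1 → QR.
(36/97) = +1 → QR.
(53/97) = +1 → QR.
(64/97) = +1 → QR.
Total quadratic residues among the 6: 4.

4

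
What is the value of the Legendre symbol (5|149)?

Reciprocity: 5 ≡ 1 and 149 ≡ 1 (mod 4), so (5/149) = +(149/5).
Reduce top mod 5: now compute (4/5).
Pull out 2^2: since 5 ≡ 5 (mod 8), (2/5) = -1, so (2/5)^2 = +1.
Reached (1/5) = 1. Collecting the sign flips along the way, the symbol is +1.

1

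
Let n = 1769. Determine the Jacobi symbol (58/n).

0

Pull out 2: since 1769 ≡ 1 (mod 8), (2/1769) = +1.
Reciprocity: 29 ≡ 1 and 1769 ≡ 1 (mod 4), so (29/1769) = +(1769/29).
Reduce top mod 29: now compute (0/29).
Top reduces to 0: gcd > 1, so the symbol is 0.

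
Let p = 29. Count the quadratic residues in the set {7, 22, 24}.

3

(7/29) = +1 → QR.
(22/29) = +1 → QR.
(24/29) = +1 → QR.
Total quadratic residues among the 3: 3.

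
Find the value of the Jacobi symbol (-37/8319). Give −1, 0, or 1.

First reduce: -37 ≡ 8282 (mod 8319).
Pull out 2: since 8319 ≡ 7 (mod 8), (2/8319) = +1.
Reciprocity: 4141 ≡ 1 and 8319 ≡ 3 (mod 4), so (4141/8319) = +(8319/4141).
Reduce top mod 4141: now compute (37/4141).
Reciprocity: 37 ≡ 1 and 4141 ≡ 1 (mod 4), so (37/4141) = +(4141/37).
Reduce top mod 37: now compute (34/37).
Pull out 2: since 37 ≡ 5 (mod 8), (2/37) = -1.
Reciprocity: 17 ≡ 1 and 37 ≡ 1 (mod 4), so (17/37) = +(37/17).
Reduce top mod 17: now compute (3/17).
Reciprocity: 3 ≡ 3 and 17 ≡ 1 (mod 4), so (3/17) = +(17/3).
Reduce top mod 3: now compute (2/3).
Pull out 2: since 3 ≡ 3 (mod 8), (2/3) = -1.
Reached (1/3) = 1. Collecting the sign flips along the way, the symbol is +1.

1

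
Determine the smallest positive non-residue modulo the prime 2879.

(2/2879) = +1, so 2 is a residue.
(3/2879) = +1, so 3 is a residue.
(4/2879) = +1, so 4 is a residue.
(5/2879) = +1, so 5 is a residue.
(6/2879) = +1, so 6 is a residue.
(7/2879) = −1, so 7 is the smallest positive non-residue mod 2879.

7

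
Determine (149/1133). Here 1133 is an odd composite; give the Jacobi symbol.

-1

Reciprocity: 149 ≡ 1 and 1133 ≡ 1 (mod 4), so (149/1133) = +(1133/149).
Reduce top mod 149: now compute (90/149).
Pull out 2: since 149 ≡ 5 (mod 8), (2/149) = -1.
Reciprocity: 45 ≡ 1 and 149 ≡ 1 (mod 4), so (45/149) = +(149/45).
Reduce top mod 45: now compute (14/45).
Pull out 2: since 45 ≡ 5 (mod 8), (2/45) = -1.
Reciprocity: 7 ≡ 3 and 45 ≡ 1 (mod 4), so (7/45) = +(45/7).
Reduce top mod 7: now compute (3/7).
Reciprocity: 3 ≡ 3 and 7 ≡ 3 (mod 4), so (3/7) = −(7/3).
Reduce top mod 3: now compute (1/3).
Reached (1/3) = 1. Collecting the sign flips along the way, the symbol is -1.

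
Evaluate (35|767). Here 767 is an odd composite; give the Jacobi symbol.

Reciprocity: 35 ≡ 3 and 767 ≡ 3 (mod 4), so (35/767) = −(767/35).
Reduce top mod 35: now compute (32/35).
Pull out 2^5: since 35 ≡ 3 (mod 8), (2/35) = -1, so (2/35)^5 = -1.
Reached (1/35) = 1. Collecting the sign flips along the way, the symbol is +1.

1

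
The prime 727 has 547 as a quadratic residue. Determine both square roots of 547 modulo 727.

Since 727 ≡ 3 (mod 4), a square root of 547 is 547^((727+1)/4) = 547^182 mod 727.
Repeated squaring: 547^2≡412, 547^4≡353, 547^8≡292, 547^16≡205, 547^32≡586, 547^64≡252, 547^128≡255 (mod 727).
547^182 = 547^(128+32+16+4+2) ≡ 557 (mod 727).
Check: 557² = 310249 ≡ 547 (mod 727). The two roots are 170 and 557.

170, 557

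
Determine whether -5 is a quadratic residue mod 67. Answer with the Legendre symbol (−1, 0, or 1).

1

First reduce: -5 ≡ 62 (mod 67).
Pull out 2: since 67 ≡ 3 (mod 8), (2/67) = -1.
Reciprocity: 31 ≡ 3 and 67 ≡ 3 (mod 4), so (31/67) = −(67/31).
Reduce top mod 31: now compute (5/31).
Reciprocity: 5 ≡ 1 and 31 ≡ 3 (mod 4), so (5/31) = +(31/5).
Reduce top mod 5: now compute (1/5).
Reached (1/5) = 1. Collecting the sign flips along the way, the symbol is +1.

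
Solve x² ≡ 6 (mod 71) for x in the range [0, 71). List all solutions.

19, 52

Since 71 ≡ 3 (mod 4), a square root of 6 is 6^((71+1)/4) = 6^18 mod 71.
Repeated squaring: 6^2≡36, 6^4≡18, 6^8≡40, 6^16≡38 (mod 71).
6^18 = 6^(16+2) ≡ 19 (mod 71).
Check: 19² = 361 ≡ 6 (mod 71). The two roots are 19 and 52.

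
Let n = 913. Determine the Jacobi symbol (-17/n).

First reduce: -17 ≡ 896 (mod 913).
Pull out 2^7: since 913 ≡ 1 (mod 8), (2/913) = +1, so (2/913)^7 = +1.
Reciprocity: 7 ≡ 3 and 913 ≡ 1 (mod 4), so (7/913) = +(913/7).
Reduce top mod 7: now compute (3/7).
Reciprocity: 3 ≡ 3 and 7 ≡ 3 (mod 4), so (3/7) = −(7/3).
Reduce top mod 3: now compute (1/3).
Reached (1/3) = 1. Collecting the sign flips along the way, the symbol is -1.

-1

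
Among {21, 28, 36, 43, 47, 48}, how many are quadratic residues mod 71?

(21/71) = -1 → non-residue.
(28/71) = -1 → non-residue.
(36/71) = +1 → QR.
(43/71) = +1 → QR.
(47/71) = -1 → non-residue.
(48/71) = +1 → QR.
Total quadratic residues among the 6: 3.

3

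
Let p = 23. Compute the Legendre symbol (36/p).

Euler's criterion: (36/23) ≡ 13^11 (mod 23).
13^2 ≡ 8 (mod 23)
13^4 ≡ 18 (mod 23)
13^8 ≡ 2 (mod 23)
13^11 = 13^(8+2+1) ≡ 1 (mod 23).
Result is 1, so (36/23) = 1.

1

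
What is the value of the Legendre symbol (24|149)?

Euler's criterion: (24/149) ≡ 24^74 (mod 149).
24^2 ≡ 129 (mod 149)
24^4 ≡ 102 (mod 149)
24^8 ≡ 123 (mod 149)
24^16 ≡ 80 (mod 149)
24^32 ≡ 142 (mod 149)
24^64 ≡ 49 (mod 149)
24^74 = 24^(64+8+2) ≡ 1 (mod 149).
Result is 1, so (24/149) = 1.

1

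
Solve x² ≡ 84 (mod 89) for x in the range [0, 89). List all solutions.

23, 66

89 ≡ 1 (mod 4), so we find a root by search.
Trying successive values, 23² = 529 ≡ 84 (mod 89). The other root is 89 − 23 = 66.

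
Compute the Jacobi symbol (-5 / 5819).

-1

First reduce: -5 ≡ 5814 (mod 5819).
Pull out 2: since 5819 ≡ 3 (mod 8), (2/5819) = -1.
Reciprocity: 2907 ≡ 3 and 5819 ≡ 3 (mod 4), so (2907/5819) = −(5819/2907).
Reduce top mod 2907: now compute (5/2907).
Reciprocity: 5 ≡ 1 and 2907 ≡ 3 (mod 4), so (5/2907) = +(2907/5).
Reduce top mod 5: now compute (2/5).
Pull out 2: since 5 ≡ 5 (mod 8), (2/5) = -1.
Reached (1/5) = 1. Collecting the sign flips along the way, the symbol is -1.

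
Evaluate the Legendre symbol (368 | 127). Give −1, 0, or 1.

First reduce: 368 ≡ 114 (mod 127).
Pull out 2: since 127 ≡ 7 (mod 8), (2/127) = +1.
Reciprocity: 57 ≡ 1 and 127 ≡ 3 (mod 4), so (57/127) = +(127/57).
Reduce top mod 57: now compute (13/57).
Reciprocity: 13 ≡ 1 and 57 ≡ 1 (mod 4), so (13/57) = +(57/13).
Reduce top mod 13: now compute (5/13).
Reciprocity: 5 ≡ 1 and 13 ≡ 1 (mod 4), so (5/13) = +(13/5).
Reduce top mod 5: now compute (3/5).
Reciprocity: 3 ≡ 3 and 5 ≡ 1 (mod 4), so (3/5) = +(5/3).
Reduce top mod 3: now compute (2/3).
Pull out 2: since 3 ≡ 3 (mod 8), (2/3) = -1.
Reached (1/3) = 1. Collecting the sign flips along the way, the symbol is -1.

-1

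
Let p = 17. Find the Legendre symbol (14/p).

Euler's criterion: (14/17) ≡ 14^8 (mod 17).
14^2 ≡ 9 (mod 17)
14^4 ≡ 13 (mod 17)
14^8 ≡ 16 (mod 17)
14^8 = 14^(8) ≡ 16 (mod 17).
Result is 16 ≡ −1, so (14/17) = −1.

-1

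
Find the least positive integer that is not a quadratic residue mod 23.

(2/23) = +1, so 2 is a residue.
(3/23) = +1, so 3 is a residue.
(4/23) = +1, so 4 is a residue.
(5/23) = −1, so 5 is the smallest positive non-residue mod 23.

5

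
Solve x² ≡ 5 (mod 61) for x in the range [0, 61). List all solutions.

26, 35

61 ≡ 1 (mod 4), so we find a root by search.
Trying successive values, 26² = 676 ≡ 5 (mod 61). The other root is 61 − 26 = 35.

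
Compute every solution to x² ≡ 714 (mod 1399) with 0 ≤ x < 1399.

Since 1399 ≡ 3 (mod 4), a square root of 714 is 714^((1399+1)/4) = 714^350 mod 1399.
Repeated squaring: 714^2≡560, 714^4≡224, 714^8≡1211, 714^16≡369, 714^32≡458, 714^64≡1313, 714^128≡401, 714^256≡1315 (mod 1399).
714^350 = 714^(256+64+16+8+4+2) ≡ 592 (mod 1399).
Check: 592² = 350464 ≡ 714 (mod 1399). The two roots are 592 and 807.

592, 807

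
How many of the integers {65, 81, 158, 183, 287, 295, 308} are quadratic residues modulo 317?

(65/317) = +1 → QR.
(81/317) = +1 → QR.
(158/317) = -1 → non-residue.
(183/317) = -1 → non-residue.
(287/317) = -1 → non-residue.
(295/317) = -1 → non-residue.
(308/317) = +1 → QR.
Total quadratic residues among the 7: 3.

3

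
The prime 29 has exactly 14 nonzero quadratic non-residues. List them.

2, 3, 8, 10, 11, 12, 14, 15, 17, 18, 19, 21, 26, 27

Square k = 1,…,14 (k and 29−k give the same square):
1²=1, 2²=4, 3²=9, 4²=16, 5²=25, 6²≡7, 7²≡20, 8²≡6, 9²≡23, 10²≡13, 11²≡5, 12²≡28, 13²≡24, 14²≡22 (mod 29).
The residues are {1, 4, 5, 6, 7, 9, 13, 16, 20, 22, 23, 24, 25, 28}; the non-residues are the remaining 14 nonzero classes.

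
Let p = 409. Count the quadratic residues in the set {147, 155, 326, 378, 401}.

3

(147/409) = +1 → QR.
(155/409) = -1 → non-residue.
(326/409) = +1 → QR.
(378/409) = -1 → non-residue.
(401/409) = +1 → QR.
Total quadratic residues among the 5: 3.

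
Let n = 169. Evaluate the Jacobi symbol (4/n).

Pull out 2^2: since 169 ≡ 1 (mod 8), (2/169) = +1, so (2/169)^2 = +1.
Reached (1/169) = 1. Collecting the sign flips along the way, the symbol is +1.

1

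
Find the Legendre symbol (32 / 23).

1

Euler's criterion: (32/23) ≡ 9^11 (mod 23).
9^2 ≡ 12 (mod 23)
9^4 ≡ 6 (mod 23)
9^8 ≡ 13 (mod 23)
9^11 = 9^(8+2+1) ≡ 1 (mod 23).
Result is 1, so (32/23) = 1.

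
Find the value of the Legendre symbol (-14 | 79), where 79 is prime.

Euler's criterion: (-14/79) ≡ 65^39 (mod 79).
65^2 ≡ 38 (mod 79)
65^4 ≡ 22 (mod 79)
65^8 ≡ 10 (mod 79)
65^16 ≡ 21 (mod 79)
65^32 ≡ 46 (mod 79)
65^39 = 65^(32+4+2+1) ≡ 1 (mod 79).
Result is 1, so (-14/79) = 1.

1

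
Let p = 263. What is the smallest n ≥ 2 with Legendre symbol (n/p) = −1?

(2/263) = +1, so 2 is a residue.
(3/263) = +1, so 3 is a residue.
(4/263) = +1, so 4 is a residue.
(5/263) = −1, so 5 is the smallest positive non-residue mod 263.

5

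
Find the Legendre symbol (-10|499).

First reduce: -10 ≡ 489 (mod 499).
Reciprocity: 489 ≡ 1 and 499 ≡ 3 (mod 4), so (489/499) = +(499/489).
Reduce top mod 489: now compute (10/489).
Pull out 2: since 489 ≡ 1 (mod 8), (2/489) = +1.
Reciprocity: 5 ≡ 1 and 489 ≡ 1 (mod 4), so (5/489) = +(489/5).
Reduce top mod 5: now compute (4/5).
Pull out 2^2: since 5 ≡ 5 (mod 8), (2/5) = -1, so (2/5)^2 = +1.
Reached (1/5) = 1. Collecting the sign flips along the way, the symbol is +1.

1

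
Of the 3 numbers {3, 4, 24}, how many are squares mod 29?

2

(3/29) = -1 → non-residue.
(4/29) = +1 → QR.
(24/29) = +1 → QR.
Total quadratic residues among the 3: 2.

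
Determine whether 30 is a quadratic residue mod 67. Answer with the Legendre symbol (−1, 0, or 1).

-1

Pull out 2: since 67 ≡ 3 (mod 8), (2/67) = -1.
Reciprocity: 15 ≡ 3 and 67 ≡ 3 (mod 4), so (15/67) = −(67/15).
Reduce top mod 15: now compute (7/15).
Reciprocity: 7 ≡ 3 and 15 ≡ 3 (mod 4), so (7/15) = −(15/7).
Reduce top mod 7: now compute (1/7).
Reached (1/7) = 1. Collecting the sign flips along the way, the symbol is -1.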